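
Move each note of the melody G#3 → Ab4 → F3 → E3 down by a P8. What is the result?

G#3 -> G#2
Ab4 -> Ab3
F3 -> F2
E3 -> E2

G#2 Ab3 F2 E2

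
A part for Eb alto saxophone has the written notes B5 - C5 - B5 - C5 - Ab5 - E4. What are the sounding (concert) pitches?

D5 Eb4 D5 Eb4 Cb5 G3

Written C4 on the Eb alto saxophone sounds as Eb3, a major sixth lower; apply that shift to every note.
B5 -> D5
C5 -> Eb4
B5 -> D5
C5 -> Eb4
Ab5 -> Cb5
E4 -> G3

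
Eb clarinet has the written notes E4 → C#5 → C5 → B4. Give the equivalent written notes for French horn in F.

First find concert pitch: the Eb clarinet sounds a minor third above written, so E4 C#5 C5 B4 sounds G4 E5 Eb5 D5.
Then write for French horn in F: it sounds a perfect fifth below written, so the part must be a perfect fifth above concert.
G4 → D5
E5 → B5
Eb5 → Bb5
D5 → A5

D5 B5 Bb5 A5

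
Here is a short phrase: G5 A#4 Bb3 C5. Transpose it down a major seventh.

Ab4 B3 Cb3 Db4

G5 gives Ab4
A#4 gives B3
Bb3 gives Cb3
C5 gives Db4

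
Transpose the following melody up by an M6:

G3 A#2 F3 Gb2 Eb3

E4 F##3 D4 Eb3 C4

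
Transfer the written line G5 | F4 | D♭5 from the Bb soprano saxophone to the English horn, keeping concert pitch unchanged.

C6 Bb4 Gb5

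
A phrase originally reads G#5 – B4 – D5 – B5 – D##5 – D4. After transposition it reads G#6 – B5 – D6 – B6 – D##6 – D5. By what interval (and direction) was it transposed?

up a perfect octave

From G#5 to G#6 is 8 letter names — an octave of some quality.
G#5 to G#6 is 12 semitones, which makes it a perfect octave; the second version is higher, so the direction is up.
Checking another pair — D4 → D5 — gives the same interval.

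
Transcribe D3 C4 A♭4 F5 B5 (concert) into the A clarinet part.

F3 Eb4 Cb5 Ab5 D6

The A clarinet sounds a minor third below written, so the written part must be a minor third above concert — transpose each note up.
D3 → F3
C4 → Eb4
Ab4 → Cb5
F5 → Ab5
B5 → D6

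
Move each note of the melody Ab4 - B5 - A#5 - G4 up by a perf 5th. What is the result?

Eb5 F#6 E#6 D5

Ab4 -> Eb5
B5 -> F#6
A#5 -> E#6
G4 -> D5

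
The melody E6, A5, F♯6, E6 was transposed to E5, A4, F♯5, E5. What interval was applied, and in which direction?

down a perfect octave

From E6 to E5 is 8 letter names — an octave of some quality.
E5 to E6 is 12 semitones, which makes it a perfect octave; the second version is lower, so the direction is down.
Checking another pair — E6 → E5 — gives the same interval.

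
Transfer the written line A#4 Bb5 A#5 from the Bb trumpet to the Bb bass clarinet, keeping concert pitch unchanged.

First find concert pitch: the Bb trumpet sounds a major second below written, so A#4 Bb5 A#5 sounds G#4 Ab5 G#5.
Then write for Bb bass clarinet: it sounds a major ninth below written, so the part must be a major ninth above concert.
G#4 → A#5
Ab5 → Bb6
G#5 → A#6

A#5 Bb6 A#6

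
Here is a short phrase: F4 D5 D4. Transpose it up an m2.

Gb4 Eb5 Eb4

F4 up a minor second is Gb4.
D5: a second up reaches E, and 1 semitone makes it Eb5.
A minor second up from D4 gives Eb4.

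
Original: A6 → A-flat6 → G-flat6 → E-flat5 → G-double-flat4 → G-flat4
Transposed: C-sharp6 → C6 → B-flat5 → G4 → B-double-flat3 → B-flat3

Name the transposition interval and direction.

down a minor sixth

Take the first pair: A6 → C#6. A to C spans 6 letter names, so the interval is some kind of sixth.
C#6 to A6 is 8 semitones, which makes it a minor sixth; the second version is lower, so the direction is down.
Checking another pair — Gb4 → Bb3 — gives the same interval.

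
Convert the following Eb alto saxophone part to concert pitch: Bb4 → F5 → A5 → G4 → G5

Db4 Ab4 C5 Bb3 Bb4

Written C4 on the Eb alto saxophone sounds as Eb3, a major sixth lower; apply that shift to every note.
Bb4 -> Db4
F5 -> Ab4
A5 -> C5
G4 -> Bb3
G5 -> Bb4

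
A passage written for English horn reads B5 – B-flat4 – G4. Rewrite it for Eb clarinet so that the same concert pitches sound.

C#5 C4 A3

First find concert pitch: the English horn sounds a perfect fifth below written, so B5 B-flat4 G4 sounds E5 Eb4 C4.
Then write for Eb clarinet: it sounds a minor third above written, so the part must be a minor third below concert.
E5 → C#5
Eb4 → C4
C4 → A3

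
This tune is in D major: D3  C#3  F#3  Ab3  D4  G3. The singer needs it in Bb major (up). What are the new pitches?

Bb3 A3 D4 Fb4 Bb4 Eb4

D major to Bb major up is a minor sixth, so every note moves up by that interval.
D3 to Bb3
C#3 to A3
F#3 to D4
Ab3 to Fb4
D4 to Bb4
G3 to Eb4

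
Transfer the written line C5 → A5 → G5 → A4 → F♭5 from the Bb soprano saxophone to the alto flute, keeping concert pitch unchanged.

First find concert pitch: the Bb soprano saxophone sounds a major second below written, so C5 A5 G5 A4 F♭5 sounds Bb4 G5 F5 G4 Ebb5.
Then write for alto flute: it sounds a perfect fourth below written, so the part must be a perfect fourth above concert.
Bb4 → Eb5
G5 → C6
F5 → Bb5
G4 → C5
Ebb5 → Abb5

Eb5 C6 Bb5 C5 Abb5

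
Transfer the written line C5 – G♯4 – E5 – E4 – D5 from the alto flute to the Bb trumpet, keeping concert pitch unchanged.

A4 E#4 C#5 C#4 B4

First find concert pitch: the alto flute sounds a perfect fourth below written, so C5 G♯4 E5 E4 D5 sounds G4 D#4 B4 B3 A4.
Then write for Bb trumpet: it sounds a major second below written, so the part must be a major second above concert.
G4 → A4
D#4 → E#4
B4 → C#5
B3 → C#4
A4 → B4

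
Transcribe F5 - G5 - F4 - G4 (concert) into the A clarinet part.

Ab5 Bb5 Ab4 Bb4

Written C4 sounds as A3 on the A clarinet, so concert pitches are written a minor third up.
F5 gives Ab5
G5 gives Bb5
F4 gives Ab4
G4 gives Bb4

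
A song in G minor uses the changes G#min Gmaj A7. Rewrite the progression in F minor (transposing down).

F#min Fmaj G7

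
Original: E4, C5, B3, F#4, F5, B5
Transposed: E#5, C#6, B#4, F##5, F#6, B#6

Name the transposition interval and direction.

From E4 to E#5 is 8 letter names — an octave of some quality.
E4 to E#5 is 13 semitones, which makes it an augmented octave; the second version is higher, so the direction is up.
Checking another pair — B5 → B#6 — gives the same interval.

up an augmented octave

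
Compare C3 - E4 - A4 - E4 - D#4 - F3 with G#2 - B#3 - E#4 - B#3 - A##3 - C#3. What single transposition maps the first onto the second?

down a diminished fourth

Take the first pair: C3 → G#2. C to G spans 4 letter names, so the interval is some kind of fourth.
G#2 to C3 is 4 semitones, which makes it a diminished fourth; the second version is lower, so the direction is down.
Checking another pair — F3 → C#3 — gives the same interval.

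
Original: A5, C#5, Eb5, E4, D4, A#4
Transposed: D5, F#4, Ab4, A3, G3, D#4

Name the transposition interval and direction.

down a perfect fifth

From A5 to D5 is 5 letter names — a fifth of some quality.
D5 to A5 is 7 semitones, which makes it a perfect fifth; the second version is lower, so the direction is down.
Checking another pair — A#4 → D#4 — gives the same interval.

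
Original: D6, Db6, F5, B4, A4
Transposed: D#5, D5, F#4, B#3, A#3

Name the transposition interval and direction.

From D6 to D#5 is 8 letter names — an octave of some quality.
D#5 to D6 is 11 semitones, which makes it a diminished octave; the second version is lower, so the direction is down.
Checking another pair — A4 → A#3 — gives the same interval.

down a diminished octave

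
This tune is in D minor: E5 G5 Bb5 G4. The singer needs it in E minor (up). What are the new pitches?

D minor to E minor up is a major second, so every note moves up by that interval.
E5 becomes F#5
G5 becomes A5
Bb5 becomes C6
G4 becomes A4

F#5 A5 C6 A4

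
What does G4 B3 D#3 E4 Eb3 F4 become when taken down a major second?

F4 A3 C#3 D4 Db3 Eb4

G4 down a major second is F4.
B3: a second down reaches A, and 2 semitones makes it A3.
D#3: a second down reaches C, and 2 semitones makes it C#3.
A major second down from E4 gives D4.
A major second down from Eb3 gives Db3.
F4: a second down reaches E, and 2 semitones makes it Eb4.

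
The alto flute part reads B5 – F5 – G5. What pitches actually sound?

Written C4 on the alto flute sounds as G3, a perfect fourth lower; apply that shift to every note.
B5 becomes F#5
F5 becomes C5
G5 becomes D5

F#5 C5 D5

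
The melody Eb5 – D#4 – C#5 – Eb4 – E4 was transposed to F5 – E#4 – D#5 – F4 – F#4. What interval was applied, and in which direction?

Take the first pair: Eb5 → F5. E to F spans 2 letter names, so the interval is some kind of second.
Eb5 to F5 is 2 semitones, which makes it a major second; the second version is higher, so the direction is up.
Checking another pair — E4 → F#4 — gives the same interval.

up a major second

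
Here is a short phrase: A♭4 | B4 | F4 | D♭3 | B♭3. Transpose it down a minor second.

A minor second down from Ab4 gives G4.
A minor second down from B4 gives A#4.
F4 down a minor second is E4.
A minor second down from Db3 gives C3.
A minor second down from Bb3 gives A3.

G4 A#4 E4 C3 A3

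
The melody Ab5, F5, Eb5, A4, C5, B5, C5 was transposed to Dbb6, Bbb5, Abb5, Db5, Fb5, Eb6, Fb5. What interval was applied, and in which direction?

up a diminished fourth

Take the first pair: Ab5 → Dbb6. A to D spans 4 letter names, so the interval is some kind of fourth.
Ab5 to Dbb6 is 4 semitones, which makes it a diminished fourth; the second version is higher, so the direction is up.
Checking another pair — C5 → Fb5 — gives the same interval.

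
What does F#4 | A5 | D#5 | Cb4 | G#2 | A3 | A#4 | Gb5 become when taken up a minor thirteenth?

F#4: a thirteenth up reaches D, and 20 semitones makes it D6.
A minor thirteenth up from A5 gives F7.
D#5: a thirteenth up reaches B, and 20 semitones makes it B6.
Cb4: a thirteenth up reaches A, and 20 semitones makes it Abb5.
G#2 up a minor thirteenth is E4.
A minor thirteenth up from A3 gives F5.
A#4: a thirteenth up reaches F, and 20 semitones makes it F#6.
A minor thirteenth up from Gb5 gives Ebb7.

D6 F7 B6 Abb5 E4 F5 F#6 Ebb7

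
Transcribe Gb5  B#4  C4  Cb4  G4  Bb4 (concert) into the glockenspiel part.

Gb3 B#2 C2 Cb2 G2 Bb2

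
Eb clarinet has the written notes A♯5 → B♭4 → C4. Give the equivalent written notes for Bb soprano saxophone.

D#6 Eb5 F4

First find concert pitch: the Eb clarinet sounds a minor third above written, so A♯5 B♭4 C4 sounds C#6 Db5 Eb4.
Then write for Bb soprano saxophone: it sounds a major second below written, so the part must be a major second above concert.
C#6 → D#6
Db5 → Eb5
Eb4 → F4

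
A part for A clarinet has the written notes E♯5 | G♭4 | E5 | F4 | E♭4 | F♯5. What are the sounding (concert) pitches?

C##5 Eb4 C#5 D4 C4 D#5

The A clarinet sounds a minor third below written, so transpose each written note down a minor third.
E#5 becomes C##5
Gb4 becomes Eb4
E5 becomes C#5
F4 becomes D4
Eb4 becomes C4
F#5 becomes D#5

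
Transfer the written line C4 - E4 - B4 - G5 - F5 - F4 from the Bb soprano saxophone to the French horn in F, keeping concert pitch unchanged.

First find concert pitch: the Bb soprano saxophone sounds a major second below written, so C4 E4 B4 G5 F5 F4 sounds Bb3 D4 A4 F5 Eb5 Eb4.
Then write for French horn in F: it sounds a perfect fifth below written, so the part must be a perfect fifth above concert.
Bb3 → F4
D4 → A4
A4 → E5
F5 → C6
Eb5 → Bb5
Eb4 → Bb4

F4 A4 E5 C6 Bb5 Bb4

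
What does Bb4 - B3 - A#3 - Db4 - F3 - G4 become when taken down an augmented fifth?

Ebb4 Eb3 D3 Gbb3 Bbb2 Cb4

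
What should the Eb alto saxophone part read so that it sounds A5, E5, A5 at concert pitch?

F#6 C#6 F#6

Written C4 sounds as Eb3 on the Eb alto saxophone, so concert pitches are written a major sixth up.
A5 becomes F#6
E5 becomes C#6
A5 becomes F#6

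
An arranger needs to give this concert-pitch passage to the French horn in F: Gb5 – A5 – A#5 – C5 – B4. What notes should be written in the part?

The French horn in F sounds a perfect fifth below written, so the written part must be a perfect fifth above concert — transpose each note up.
Gb5 becomes Db6
A5 becomes E6
A#5 becomes E#6
C5 becomes G5
B4 becomes F#5

Db6 E6 E#6 G5 F#5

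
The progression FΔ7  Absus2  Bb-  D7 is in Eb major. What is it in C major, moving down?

DΔ7 Fsus2 G- B7

Eb major down to C major is a minor third; each chord root moves by that interval while the quality stays the same.
FΔ7: root F down a minor third → D, giving DΔ7.
Absus2: root Ab down a minor third → F, giving Fsus2.
Bb-: root Bb down a minor third → G, giving G-.
D7: root D down a minor third → B, giving B7.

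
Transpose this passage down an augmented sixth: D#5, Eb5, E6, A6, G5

F4 Gbb4 Gb5 Cb6 Bbb4

D#5 gives F4
Eb5 gives Gbb4
E6 gives Gb5
A6 gives Cb6
G5 gives Bbb4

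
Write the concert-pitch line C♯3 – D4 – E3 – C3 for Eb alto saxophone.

A#3 B4 C#4 A3

The Eb alto saxophone sounds a major sixth below written, so the written part must be a major sixth above concert — transpose each note up.
C#3 -> A#3
D4 -> B4
E3 -> C#4
C3 -> A3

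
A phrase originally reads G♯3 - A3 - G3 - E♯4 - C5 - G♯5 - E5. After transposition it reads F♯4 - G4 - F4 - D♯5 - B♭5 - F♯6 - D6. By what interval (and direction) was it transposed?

up a minor seventh

From G#3 to F#4 is 7 letter names — a seventh of some quality.
G#3 to F#4 is 10 semitones, which makes it a minor seventh; the second version is higher, so the direction is up.
Checking another pair — E5 → D6 — gives the same interval.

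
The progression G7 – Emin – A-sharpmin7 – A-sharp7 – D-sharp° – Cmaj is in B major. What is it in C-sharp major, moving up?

B major up to C-sharp major is a major second; each chord root moves by that interval while the quality stays the same.
G7: root G up a major second → A, giving A7.
Emin: root E up a major second → F#, giving F#min.
A-sharpmin7: root A-sharp up a major second → B#, giving B#min7.
A-sharp7: root A-sharp up a major second → B#, giving B#7.
D-sharp°: root D-sharp up a major second → E#, giving E#°.
Cmaj: root C up a major second → D, giving Dmaj.

A7 F#min B#min7 B#7 E#° Dmaj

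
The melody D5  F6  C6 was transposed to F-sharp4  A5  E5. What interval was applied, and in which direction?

down a minor sixth

From D5 to F#4 is 6 letter names — a sixth of some quality.
F#4 to D5 is 8 semitones, which makes it a minor sixth; the second version is lower, so the direction is down.
Checking another pair — C6 → E5 — gives the same interval.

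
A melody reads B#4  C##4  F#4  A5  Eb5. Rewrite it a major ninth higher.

C##6 D##5 G#5 B6 F6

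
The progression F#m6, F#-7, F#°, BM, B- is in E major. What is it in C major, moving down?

E major down to C major is a major third; each chord root moves by that interval while the quality stays the same.
F#m6: root F# down a major third → D, giving Dm6.
F#-7: root F# down a major third → D, giving D-7.
F#°: root F# down a major third → D, giving D°.
BM: root B down a major third → G, giving GM.
B-: root B down a major third → G, giving G-.

Dm6 D-7 D° GM G-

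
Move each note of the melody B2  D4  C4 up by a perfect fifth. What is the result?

F#3 A4 G4

B2 up a perfect fifth is F#3.
D4 up a perfect fifth is A4.
A perfect fifth up from C4 gives G4.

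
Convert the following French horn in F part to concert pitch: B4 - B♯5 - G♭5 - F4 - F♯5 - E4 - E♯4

The French horn in F sounds a perfect fifth below written, so transpose each written note down a perfect fifth.
B4 -> E4
B#5 -> E#5
Gb5 -> Cb5
F4 -> Bb3
F#5 -> B4
E4 -> A3
E#4 -> A#3

E4 E#5 Cb5 Bb3 B4 A3 A#3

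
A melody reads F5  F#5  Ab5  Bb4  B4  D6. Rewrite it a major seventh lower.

F5 -> Gb4
F#5 -> G4
Ab5 -> Bbb4
Bb4 -> Cb4
B4 -> C4
D6 -> Eb5

Gb4 G4 Bbb4 Cb4 C4 Eb5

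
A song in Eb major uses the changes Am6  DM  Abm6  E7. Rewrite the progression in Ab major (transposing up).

Dm6 GM Dbm6 A7

Eb major up to Ab major is a perfect fourth; each chord root moves by that interval while the quality stays the same.
Am6: root A up a perfect fourth → D, giving Dm6.
DM: root D up a perfect fourth → G, giving GM.
Abm6: root Ab up a perfect fourth → Db, giving Dbm6.
E7: root E up a perfect fourth → A, giving A7.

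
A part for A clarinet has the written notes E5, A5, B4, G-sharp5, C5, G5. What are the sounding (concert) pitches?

C#5 F#5 G#4 E#5 A4 E5

Written C4 on the A clarinet sounds as A3, a minor third lower; apply that shift to every note.
E5 -> C#5
A5 -> F#5
B4 -> G#4
G#5 -> E#5
C5 -> A4
G5 -> E5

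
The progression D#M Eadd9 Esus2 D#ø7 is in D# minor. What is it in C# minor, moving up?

C#M Dadd9 Dsus2 C#ø7

D# minor up to C# minor is a minor seventh; each chord root moves by that interval while the quality stays the same.
D#M: root D# up a minor seventh → C#, giving C#M.
Eadd9: root E up a minor seventh → D, giving Dadd9.
Esus2: root E up a minor seventh → D, giving Dsus2.
D#ø7: root D# up a minor seventh → C#, giving C#ø7.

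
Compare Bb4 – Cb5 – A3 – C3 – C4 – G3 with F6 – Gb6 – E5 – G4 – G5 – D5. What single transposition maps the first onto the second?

up a perfect twelfth

From Bb4 to F6 is 12 letter names — a twelfth of some quality.
Bb4 to F6 is 19 semitones, which makes it a perfect twelfth; the second version is higher, so the direction is up.
Checking another pair — G3 → D5 — gives the same interval.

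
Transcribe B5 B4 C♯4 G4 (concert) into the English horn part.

F#6 F#5 G#4 D5

The English horn sounds a perfect fifth below written, so the written part must be a perfect fifth above concert — transpose each note up.
B5 → F#6
B4 → F#5
C#4 → G#4
G4 → D5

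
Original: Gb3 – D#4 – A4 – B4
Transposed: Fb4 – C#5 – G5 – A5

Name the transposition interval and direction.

up a minor seventh

Take the first pair: Gb3 → Fb4. G to F spans 7 letter names, so the interval is some kind of seventh.
Gb3 to Fb4 is 10 semitones, which makes it a minor seventh; the second version is higher, so the direction is up.
Checking another pair — B4 → A5 — gives the same interval.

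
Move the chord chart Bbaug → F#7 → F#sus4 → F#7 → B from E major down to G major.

Dbaug A7 Asus4 A7 D

E major down to G major is a major sixth; each chord root moves by that interval while the quality stays the same.
Bbaug: root Bb down a major sixth → Db, giving Dbaug.
F#7: root F# down a major sixth → A, giving A7.
F#sus4: root F# down a major sixth → A, giving Asus4.
F#7: root F# down a major sixth → A, giving A7.
B: root B down a major sixth → D, giving D.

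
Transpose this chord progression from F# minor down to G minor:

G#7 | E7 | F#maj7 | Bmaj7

F# minor down to G minor is a major seventh; each chord root moves by that interval while the quality stays the same.
G#7: root G# down a major seventh → A, giving A7.
E7: root E down a major seventh → F, giving F7.
F#maj7: root F# down a major seventh → G, giving Gmaj7.
Bmaj7: root B down a major seventh → C, giving Cmaj7.

A7 F7 Gmaj7 Cmaj7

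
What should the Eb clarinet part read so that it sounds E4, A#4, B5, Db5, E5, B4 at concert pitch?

Written C4 sounds as Eb4 on the Eb clarinet, so concert pitches are written a minor third down.
E4 becomes C#4
A#4 becomes F##4
B5 becomes G#5
Db5 becomes Bb4
E5 becomes C#5
B4 becomes G#4

C#4 F##4 G#5 Bb4 C#5 G#4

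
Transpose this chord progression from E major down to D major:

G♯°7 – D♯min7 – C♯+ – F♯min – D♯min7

F#°7 C#min7 B+ Emin C#min7

E major down to D major is a major second; each chord root moves by that interval while the quality stays the same.
G♯°7: root G♯ down a major second → F#, giving F#°7.
D♯min7: root D♯ down a major second → C#, giving C#min7.
C♯+: root C♯ down a major second → B, giving B+.
F♯min: root F♯ down a major second → E, giving Emin.
D♯min7: root D♯ down a major second → C#, giving C#min7.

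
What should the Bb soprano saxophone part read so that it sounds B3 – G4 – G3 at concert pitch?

C#4 A4 A3

The Bb soprano saxophone sounds a major second below written, so the written part must be a major second above concert — transpose each note up.
B3 → C#4
G4 → A4
G3 → A3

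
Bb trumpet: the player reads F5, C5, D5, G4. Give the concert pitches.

The Bb trumpet sounds a major second below written, so transpose each written note down a major second.
F5 to Eb5
C5 to Bb4
D5 to C5
G4 to F4

Eb5 Bb4 C5 F4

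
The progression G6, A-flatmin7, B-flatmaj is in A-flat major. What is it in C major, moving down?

B6 Cmin7 Dmaj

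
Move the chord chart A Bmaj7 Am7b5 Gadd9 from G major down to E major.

F# G#maj7 F#m7b5 Eadd9

G major down to E major is a minor third; each chord root moves by that interval while the quality stays the same.
A: root A down a minor third → F#, giving F#.
Bmaj7: root B down a minor third → G#, giving G#maj7.
Am7b5: root A down a minor third → F#, giving F#m7b5.
Gadd9: root G down a minor third → E, giving Eadd9.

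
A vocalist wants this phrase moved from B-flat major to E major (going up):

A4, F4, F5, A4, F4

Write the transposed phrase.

D#5 B4 B5 D#5 B4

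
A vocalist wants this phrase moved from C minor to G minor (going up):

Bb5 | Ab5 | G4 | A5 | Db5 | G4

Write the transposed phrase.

From C up to G is a perfect fifth; apply that to each pitch.
Bb5 → F6
Ab5 → Eb6
G4 → D5
A5 → E6
Db5 → Ab5
G4 → D5

F6 Eb6 D5 E6 Ab5 D5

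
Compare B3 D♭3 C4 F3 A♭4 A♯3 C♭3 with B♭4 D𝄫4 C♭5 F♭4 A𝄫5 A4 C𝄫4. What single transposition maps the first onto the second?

up a diminished octave

Take the first pair: B3 → Bb4. B to B spans 8 letter names, so the interval is some kind of octave.
B3 to Bb4 is 11 semitones, which makes it a diminished octave; the second version is higher, so the direction is up.
Checking another pair — Cb3 → Cbb4 — gives the same interval.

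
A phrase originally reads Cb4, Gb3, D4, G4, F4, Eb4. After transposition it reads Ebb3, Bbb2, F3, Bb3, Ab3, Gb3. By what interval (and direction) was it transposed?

From Cb4 to Ebb3 is 6 letter names — a sixth of some quality.
Ebb3 to Cb4 is 9 semitones, which makes it a major sixth; the second version is lower, so the direction is down.
Checking another pair — Eb4 → Gb3 — gives the same interval.

down a major sixth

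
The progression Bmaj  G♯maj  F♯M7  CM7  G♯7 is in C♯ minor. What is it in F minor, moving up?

C♯ minor up to F minor is a diminished fourth; each chord root moves by that interval while the quality stays the same.
Bmaj: root B up a diminished fourth → Eb, giving Ebmaj.
G♯maj: root G♯ up a diminished fourth → C, giving Cmaj.
F♯M7: root F♯ up a diminished fourth → Bb, giving BbM7.
CM7: root C up a diminished fourth → Fb, giving FbM7.
G♯7: root G♯ up a diminished fourth → C, giving C7.

Ebmaj Cmaj BbM7 FbM7 C7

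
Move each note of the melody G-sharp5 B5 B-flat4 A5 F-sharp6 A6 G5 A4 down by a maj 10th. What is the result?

E4 G4 Gb3 F4 D5 F5 Eb4 F3

G#5 down a major tenth is E4.
B5 down a major tenth is G4.
Bb4: a tenth down reaches G, and 16 semitones makes it Gb3.
A major tenth down from A5 gives F4.
F#6: a tenth down reaches D, and 16 semitones makes it D5.
A6 down a major tenth is F5.
G5: a tenth down reaches E, and 16 semitones makes it Eb4.
A major tenth down from A4 gives F3.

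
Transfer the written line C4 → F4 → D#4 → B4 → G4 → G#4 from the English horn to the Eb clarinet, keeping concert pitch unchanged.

First find concert pitch: the English horn sounds a perfect fifth below written, so C4 F4 D#4 B4 G4 G#4 sounds F3 Bb3 G#3 E4 C4 C#4.
Then write for Eb clarinet: it sounds a minor third above written, so the part must be a minor third below concert.
F3 → D3
Bb3 → G3
G#3 → E#3
E4 → C#4
C4 → A3
C#4 → A#3

D3 G3 E#3 C#4 A3 A#3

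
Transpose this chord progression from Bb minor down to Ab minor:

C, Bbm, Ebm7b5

Bb Abm Dbm7b5

Bb minor down to Ab minor is a major second; each chord root moves by that interval while the quality stays the same.
C: root C down a major second → Bb, giving Bb.
Bbm: root Bb down a major second → Ab, giving Abm.
Ebm7b5: root Eb down a major second → Db, giving Dbm7b5.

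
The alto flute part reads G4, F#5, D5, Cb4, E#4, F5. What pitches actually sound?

Written C4 on the alto flute sounds as G3, a perfect fourth lower; apply that shift to every note.
G4 gives D4
F#5 gives C#5
D5 gives A4
Cb4 gives Gb3
E#4 gives B#3
F5 gives C5

D4 C#5 A4 Gb3 B#3 C5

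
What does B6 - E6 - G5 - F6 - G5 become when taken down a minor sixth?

D#6 G#5 B4 A5 B4

B6: a sixth down reaches D, and 8 semitones makes it D#6.
E6 down a minor sixth is G#5.
G5: a sixth down reaches B, and 8 semitones makes it B4.
F6 down a minor sixth is A5.
G5: a sixth down reaches B, and 8 semitones makes it B4.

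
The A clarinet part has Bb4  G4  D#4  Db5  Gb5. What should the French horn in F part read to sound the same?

First find concert pitch: the A clarinet sounds a minor third below written, so Bb4 G4 D#4 Db5 Gb5 sounds G4 E4 B#3 Bb4 Eb5.
Then write for French horn in F: it sounds a perfect fifth below written, so the part must be a perfect fifth above concert.
G4 → D5
E4 → B4
B#3 → F##4
Bb4 → F5
Eb5 → Bb5

D5 B4 F##4 F5 Bb5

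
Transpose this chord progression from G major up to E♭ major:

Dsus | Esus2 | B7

Bbsus Csus2 G7

G major up to E♭ major is a minor sixth; each chord root moves by that interval while the quality stays the same.
Dsus: root D up a minor sixth → Bb, giving Bbsus.
Esus2: root E up a minor sixth → C, giving Csus2.
B7: root B up a minor sixth → G, giving G7.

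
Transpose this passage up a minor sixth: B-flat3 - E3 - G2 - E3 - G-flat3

Gb4 C4 Eb3 C4 Ebb4

Bb3 gives Gb4
E3 gives C4
G2 gives Eb3
E3 gives C4
Gb3 gives Ebb4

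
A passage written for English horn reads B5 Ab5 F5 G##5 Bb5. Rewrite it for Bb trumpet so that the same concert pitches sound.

F#5 Eb5 C5 D##5 F5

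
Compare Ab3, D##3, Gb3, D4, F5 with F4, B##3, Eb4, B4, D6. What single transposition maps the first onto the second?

up a major sixth

From Ab3 to F4 is 6 letter names — a sixth of some quality.
Ab3 to F4 is 9 semitones, which makes it a major sixth; the second version is higher, so the direction is up.
Checking another pair — F5 → D6 — gives the same interval.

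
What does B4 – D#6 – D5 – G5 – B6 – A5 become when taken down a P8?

B4 becomes B3
D#6 becomes D#5
D5 becomes D4
G5 becomes G4
B6 becomes B5
A5 becomes A4

B3 D#5 D4 G4 B5 A4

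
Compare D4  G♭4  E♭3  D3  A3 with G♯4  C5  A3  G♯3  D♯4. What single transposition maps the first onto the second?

From D4 to G#4 is 4 letter names — a fourth of some quality.
D4 to G#4 is 6 semitones, which makes it an augmented fourth; the second version is higher, so the direction is up.
Checking another pair — A3 → D#4 — gives the same interval.

up an augmented fourth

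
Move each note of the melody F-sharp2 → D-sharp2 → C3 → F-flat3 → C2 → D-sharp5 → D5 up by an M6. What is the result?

D#3 B#2 A3 Db4 A2 B#5 B5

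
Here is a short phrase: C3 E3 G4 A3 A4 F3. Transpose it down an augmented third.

C3: a third down reaches A, and 5 semitones makes it Abb2.
An augmented third down from E3 gives Cb3.
G4: a third down reaches E, and 5 semitones makes it Ebb4.
A3 down an augmented third is Fb3.
An augmented third down from A4 gives Fb4.
F3: a third down reaches D, and 5 semitones makes it Dbb3.

Abb2 Cb3 Ebb4 Fb3 Fb4 Dbb3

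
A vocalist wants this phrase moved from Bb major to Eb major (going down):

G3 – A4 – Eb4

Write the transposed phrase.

C3 D4 Ab3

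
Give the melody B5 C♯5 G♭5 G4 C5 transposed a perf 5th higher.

B5 to F#6
C#5 to G#5
Gb5 to Db6
G4 to D5
C5 to G5

F#6 G#5 Db6 D5 G5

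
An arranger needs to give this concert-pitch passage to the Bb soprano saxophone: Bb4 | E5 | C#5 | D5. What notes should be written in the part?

Written C4 sounds as Bb3 on the Bb soprano saxophone, so concert pitches are written a major second up.
Bb4 becomes C5
E5 becomes F#5
C#5 becomes D#5
D5 becomes E5

C5 F#5 D#5 E5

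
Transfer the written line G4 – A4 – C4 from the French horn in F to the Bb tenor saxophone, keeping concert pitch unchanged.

First find concert pitch: the French horn in F sounds a perfect fifth below written, so G4 A4 C4 sounds C4 D4 F3.
Then write for Bb tenor saxophone: it sounds a major ninth below written, so the part must be a major ninth above concert.
C4 → D5
D4 → E5
F3 → G4

D5 E5 G4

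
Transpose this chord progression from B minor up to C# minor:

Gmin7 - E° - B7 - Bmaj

B minor up to C# minor is a major second; each chord root moves by that interval while the quality stays the same.
Gmin7: root G up a major second → A, giving Amin7.
E°: root E up a major second → F#, giving F#°.
B7: root B up a major second → C#, giving C#7.
Bmaj: root B up a major second → C#, giving C#maj.

Amin7 F#° C#7 C#maj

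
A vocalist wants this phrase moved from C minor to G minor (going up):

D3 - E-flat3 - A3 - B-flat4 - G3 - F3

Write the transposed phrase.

A3 Bb3 E4 F5 D4 C4

From C up to G is a perfect fifth; apply that to each pitch.
D3 -> A3
Eb3 -> Bb3
A3 -> E4
Bb4 -> F5
G3 -> D4
F3 -> C4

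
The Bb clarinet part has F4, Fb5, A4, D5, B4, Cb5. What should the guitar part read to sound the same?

First find concert pitch: the Bb clarinet sounds a major second below written, so F4 Fb5 A4 D5 B4 Cb5 sounds Eb4 Ebb5 G4 C5 A4 Bbb4.
Then write for guitar: it sounds a perfect octave below written, so the part must be a perfect octave above concert.
Eb4 → Eb5
Ebb5 → Ebb6
G4 → G5
C5 → C6
A4 → A5
Bbb4 → Bbb5

Eb5 Ebb6 G5 C6 A5 Bbb5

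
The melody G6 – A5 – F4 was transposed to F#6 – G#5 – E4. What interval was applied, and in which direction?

From G6 to F#6 is 2 letter names — a second of some quality.
F#6 to G6 is 1 semitone, which makes it a minor second; the second version is lower, so the direction is down.
Checking another pair — F4 → E4 — gives the same interval.

down a minor second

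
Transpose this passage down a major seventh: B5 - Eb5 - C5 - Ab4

C5 Fb4 Db4 Bbb3

B5 to C5
Eb5 to Fb4
C5 to Db4
Ab4 to Bbb3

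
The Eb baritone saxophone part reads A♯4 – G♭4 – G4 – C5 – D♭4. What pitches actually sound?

The Eb baritone saxophone sounds a major thirteenth below written, so transpose each written note down a major thirteenth.
A#4 to C#3
Gb4 to Bbb2
G4 to Bb2
C5 to Eb3
Db4 to Fb2

C#3 Bbb2 Bb2 Eb3 Fb2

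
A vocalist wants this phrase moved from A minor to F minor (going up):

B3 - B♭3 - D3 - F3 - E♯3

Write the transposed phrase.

G4 Gb4 Bb3 Db4 C#4

A minor to F minor up is a minor sixth, so every note moves up by that interval.
B3 to G4
Bb3 to Gb4
D3 to Bb3
F3 to Db4
E#3 to C#4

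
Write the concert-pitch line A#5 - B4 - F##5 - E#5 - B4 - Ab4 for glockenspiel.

A#3 B2 F##3 E#3 B2 Ab2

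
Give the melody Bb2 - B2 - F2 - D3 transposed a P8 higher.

Bb2 -> Bb3
B2 -> B3
F2 -> F3
D3 -> D4

Bb3 B3 F3 D4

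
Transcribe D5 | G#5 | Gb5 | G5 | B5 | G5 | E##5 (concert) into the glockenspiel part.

D3 G#3 Gb3 G3 B3 G3 E##3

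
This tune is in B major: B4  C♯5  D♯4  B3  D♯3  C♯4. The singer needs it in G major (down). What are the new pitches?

From B down to G is a major third; apply that to each pitch.
B4 gives G4
C#5 gives A4
D#4 gives B3
B3 gives G3
D#3 gives B2
C#4 gives A3

G4 A4 B3 G3 B2 A3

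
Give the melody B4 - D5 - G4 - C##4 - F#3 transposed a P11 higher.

E6 G6 C6 F##5 B4

A perfect eleventh up from B4 gives E6.
D5: an eleventh up reaches G, and 17 semitones makes it G6.
G4: an eleventh up reaches C, and 17 semitones makes it C6.
C##4 up a perfect eleventh is F##5.
F#3 up a perfect eleventh is B4.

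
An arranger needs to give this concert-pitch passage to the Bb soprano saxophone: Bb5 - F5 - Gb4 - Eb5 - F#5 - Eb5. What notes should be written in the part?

C6 G5 Ab4 F5 G#5 F5

Written C4 sounds as Bb3 on the Bb soprano saxophone, so concert pitches are written a major second up.
Bb5 -> C6
F5 -> G5
Gb4 -> Ab4
Eb5 -> F5
F#5 -> G#5
Eb5 -> F5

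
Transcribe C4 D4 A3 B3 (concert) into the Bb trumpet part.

D4 E4 B3 C#4

The Bb trumpet sounds a major second below written, so the written part must be a major second above concert — transpose each note up.
C4 to D4
D4 to E4
A3 to B3
B3 to C#4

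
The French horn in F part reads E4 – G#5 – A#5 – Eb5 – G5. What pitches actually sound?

Written C4 on the French horn in F sounds as F3, a perfect fifth lower; apply that shift to every note.
E4 to A3
G#5 to C#5
A#5 to D#5
Eb5 to Ab4
G5 to C5

A3 C#5 D#5 Ab4 C5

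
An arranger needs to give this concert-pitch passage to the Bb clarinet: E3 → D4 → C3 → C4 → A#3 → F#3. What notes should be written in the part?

The Bb clarinet sounds a major second below written, so the written part must be a major second above concert — transpose each note up.
E3 -> F#3
D4 -> E4
C3 -> D3
C4 -> D4
A#3 -> B#3
F#3 -> G#3

F#3 E4 D3 D4 B#3 G#3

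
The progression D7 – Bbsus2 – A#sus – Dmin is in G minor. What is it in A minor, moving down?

E7 Csus2 B#sus Emin

G minor down to A minor is a minor seventh; each chord root moves by that interval while the quality stays the same.
D7: root D down a minor seventh → E, giving E7.
Bbsus2: root Bb down a minor seventh → C, giving Csus2.
A#sus: root A# down a minor seventh → B#, giving B#sus.
Dmin: root D down a minor seventh → E, giving Emin.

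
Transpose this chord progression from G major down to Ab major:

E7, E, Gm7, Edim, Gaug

F7 F Abm7 Fdim Abaug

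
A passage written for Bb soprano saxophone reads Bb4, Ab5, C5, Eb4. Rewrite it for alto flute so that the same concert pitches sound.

Db5 Cb6 Eb5 Gb4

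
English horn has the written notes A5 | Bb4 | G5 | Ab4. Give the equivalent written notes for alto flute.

G5 Ab4 F5 Gb4

First find concert pitch: the English horn sounds a perfect fifth below written, so A5 Bb4 G5 Ab4 sounds D5 Eb4 C5 Db4.
Then write for alto flute: it sounds a perfect fourth below written, so the part must be a perfect fourth above concert.
D5 → G5
Eb4 → Ab4
C5 → F5
Db4 → Gb4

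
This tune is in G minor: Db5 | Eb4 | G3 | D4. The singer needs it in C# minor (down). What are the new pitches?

G minor to C# minor down is a diminished fifth, so every note moves down by that interval.
Db5 becomes G4
Eb4 becomes A3
G3 becomes C#3
D4 becomes G#3

G4 A3 C#3 G#3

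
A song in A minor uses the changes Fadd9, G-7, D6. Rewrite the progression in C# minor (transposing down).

Aadd9 B-7 F#6

A minor down to C# minor is a minor sixth; each chord root moves by that interval while the quality stays the same.
Fadd9: root F down a minor sixth → A, giving Aadd9.
G-7: root G down a minor sixth → B, giving B-7.
D6: root D down a minor sixth → F#, giving F#6.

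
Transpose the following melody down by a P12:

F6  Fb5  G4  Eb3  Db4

Bb4 Bbb3 C3 Ab1 Gb2

F6 down a perfect twelfth is Bb4.
Fb5: a twelfth down reaches B, and 19 semitones makes it Bbb3.
G4 down a perfect twelfth is C3.
Eb3: a twelfth down reaches A, and 19 semitones makes it Ab1.
A perfect twelfth down from Db4 gives Gb2.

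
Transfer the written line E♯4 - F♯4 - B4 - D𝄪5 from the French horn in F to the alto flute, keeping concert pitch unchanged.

D#4 E4 A4 C##5

First find concert pitch: the French horn in F sounds a perfect fifth below written, so E♯4 F♯4 B4 D𝄪5 sounds A#3 B3 E4 G##4.
Then write for alto flute: it sounds a perfect fourth below written, so the part must be a perfect fourth above concert.
A#3 → D#4
B3 → E4
E4 → A4
G##4 → C##5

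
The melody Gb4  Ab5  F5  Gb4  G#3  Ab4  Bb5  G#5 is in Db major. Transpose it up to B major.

E5 F#6 D#6 E5 E##4 F#5 G#6 E##6

Db major to B major up is an augmented sixth, so every note moves up by that interval.
Gb4 to E5
Ab5 to F#6
F5 to D#6
Gb4 to E5
G#3 to E##4
Ab4 to F#5
Bb5 to G#6
G#5 to E##6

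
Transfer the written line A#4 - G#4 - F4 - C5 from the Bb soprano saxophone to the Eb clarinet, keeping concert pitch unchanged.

E#4 D#4 C4 G4

First find concert pitch: the Bb soprano saxophone sounds a major second below written, so A#4 G#4 F4 C5 sounds G#4 F#4 Eb4 Bb4.
Then write for Eb clarinet: it sounds a minor third above written, so the part must be a minor third below concert.
G#4 → E#4
F#4 → D#4
Eb4 → C4
Bb4 → G4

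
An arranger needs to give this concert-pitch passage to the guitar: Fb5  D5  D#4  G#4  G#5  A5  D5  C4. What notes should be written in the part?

Fb6 D6 D#5 G#5 G#6 A6 D6 C5

The guitar sounds a perfect octave below written, so the written part must be a perfect octave above concert — transpose each note up.
Fb5 → Fb6
D5 → D6
D#4 → D#5
G#4 → G#5
G#5 → G#6
A5 → A6
D5 → D6
C4 → C5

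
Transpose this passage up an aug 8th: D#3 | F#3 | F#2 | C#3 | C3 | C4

D##4 F##4 F##3 C##4 C#4 C#5

An augmented octave up from D#3 gives D##4.
F#3 up an augmented octave is F##4.
F#2 up an augmented octave is F##3.
C#3: an octave up reaches C, and 13 semitones makes it C##4.
C3 up an augmented octave is C#4.
An augmented octave up from C4 gives C#5.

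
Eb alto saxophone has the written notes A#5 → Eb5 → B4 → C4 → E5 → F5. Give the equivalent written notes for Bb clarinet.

First find concert pitch: the Eb alto saxophone sounds a major sixth below written, so A#5 Eb5 B4 C4 E5 F5 sounds C#5 Gb4 D4 Eb3 G4 Ab4.
Then write for Bb clarinet: it sounds a major second below written, so the part must be a major second above concert.
C#5 → D#5
Gb4 → Ab4
D4 → E4
Eb3 → F3
G4 → A4
Ab4 → Bb4

D#5 Ab4 E4 F3 A4 Bb4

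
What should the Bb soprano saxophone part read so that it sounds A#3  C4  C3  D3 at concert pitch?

B#3 D4 D3 E3

Written C4 sounds as Bb3 on the Bb soprano saxophone, so concert pitches are written a major second up.
A#3 becomes B#3
C4 becomes D4
C3 becomes D3
D3 becomes E3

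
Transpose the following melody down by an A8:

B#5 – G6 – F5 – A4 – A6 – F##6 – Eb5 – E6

B4 Gb5 Fb4 Ab3 Ab5 F#5 Ebb4 Eb5

B#5 becomes B4
G6 becomes Gb5
F5 becomes Fb4
A4 becomes Ab3
A6 becomes Ab5
F##6 becomes F#5
Eb5 becomes Ebb4
E6 becomes Eb5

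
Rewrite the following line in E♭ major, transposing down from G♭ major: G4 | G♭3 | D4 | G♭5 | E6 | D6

From G♭ down to E♭ is a minor third; apply that to each pitch.
G4 to E4
Gb3 to Eb3
D4 to B3
Gb5 to Eb5
E6 to C#6
D6 to B5

E4 Eb3 B3 Eb5 C#6 B5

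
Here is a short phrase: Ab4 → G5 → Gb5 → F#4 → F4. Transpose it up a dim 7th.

Ab4 gives Gbb5
G5 gives Fb6
Gb5 gives Fbb6
F#4 gives Eb5
F4 gives Ebb5

Gbb5 Fb6 Fbb6 Eb5 Ebb5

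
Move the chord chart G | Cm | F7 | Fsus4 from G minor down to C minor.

G minor down to C minor is a perfect fifth; each chord root moves by that interval while the quality stays the same.
G: root G down a perfect fifth → C, giving C.
Cm: root C down a perfect fifth → F, giving Fm.
F7: root F down a perfect fifth → Bb, giving Bb7.
Fsus4: root F down a perfect fifth → Bb, giving Bbsus4.

C Fm Bb7 Bbsus4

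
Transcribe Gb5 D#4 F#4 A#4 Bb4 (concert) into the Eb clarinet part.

The Eb clarinet sounds a minor third above written, so the written part must be a minor third below concert — transpose each note down.
Gb5 to Eb5
D#4 to B#3
F#4 to D#4
A#4 to F##4
Bb4 to G4

Eb5 B#3 D#4 F##4 G4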